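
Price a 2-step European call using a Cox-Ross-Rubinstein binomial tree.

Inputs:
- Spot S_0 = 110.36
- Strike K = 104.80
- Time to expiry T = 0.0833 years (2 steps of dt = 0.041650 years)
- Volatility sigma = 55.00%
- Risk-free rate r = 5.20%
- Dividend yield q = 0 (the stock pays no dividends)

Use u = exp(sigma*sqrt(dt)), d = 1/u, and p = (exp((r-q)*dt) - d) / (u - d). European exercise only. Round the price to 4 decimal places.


dt = T/N = 0.041650
u = exp(sigma*sqrt(dt)) = 1.118788; d = 1/u = 0.893825
p = (exp((r-q)*dt) - d) / (u - d) = 0.481606
Discount per step: exp(-r*dt) = 0.997837
Stock lattice S(k, i) with i counting down-moves:
  k=0: S(0,0) = 110.3600
  k=1: S(1,0) = 123.4694; S(1,1) = 98.6425
  k=2: S(2,0) = 138.1361; S(2,1) = 110.3600; S(2,2) = 88.1691
Terminal payoffs V(N, i) = max(S_T - K, 0):
  V(2,0) = 33.336095; V(2,1) = 5.560000; V(2,2) = 0.000000
Backward induction: V(k, i) = exp(-r*dt) * [p * V(k+1, i) + (1-p) * V(k+1, i+1)].
  V(1,0) = exp(-r*dt) * [p*33.336095 + (1-p)*5.560000] = 18.896158
  V(1,1) = exp(-r*dt) * [p*5.560000 + (1-p)*0.000000] = 2.671935
  V(0,0) = exp(-r*dt) * [p*18.896158 + (1-p)*2.671935] = 10.462929

Answer: Price = V(0,0) = 10.4629


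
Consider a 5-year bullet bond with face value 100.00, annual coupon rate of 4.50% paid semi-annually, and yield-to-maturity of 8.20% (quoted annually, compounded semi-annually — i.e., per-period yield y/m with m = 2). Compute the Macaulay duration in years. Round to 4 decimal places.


Answer: Macaulay duration = 4.4844 years

Derivation:
Coupon per period c = face * coupon_rate / m = 2.250000
Periods per year m = 2; per-period yield y/m = 0.041000
Number of cashflows N = 10
Cashflows (t years, CF_t, discount factor 1/(1+y/m)^(m*t), PV):
  t = 0.5000: CF_t = 2.250000, DF = 0.960615, PV = 2.161383
  t = 1.0000: CF_t = 2.250000, DF = 0.922781, PV = 2.076257
  t = 1.5000: CF_t = 2.250000, DF = 0.886437, PV = 1.994483
  t = 2.0000: CF_t = 2.250000, DF = 0.851524, PV = 1.915930
  t = 2.5000: CF_t = 2.250000, DF = 0.817987, PV = 1.840471
  t = 3.0000: CF_t = 2.250000, DF = 0.785770, PV = 1.767983
  t = 3.5000: CF_t = 2.250000, DF = 0.754823, PV = 1.698351
  t = 4.0000: CF_t = 2.250000, DF = 0.725094, PV = 1.631461
  t = 4.5000: CF_t = 2.250000, DF = 0.696536, PV = 1.567206
  t = 5.0000: CF_t = 102.250000, DF = 0.669103, PV = 68.415739
Price P = sum_t PV_t = 85.069263
Macaulay numerator sum_t t * PV_t:
  t * PV_t at t = 0.5000: 1.080692
  t * PV_t at t = 1.0000: 2.076257
  t * PV_t at t = 1.5000: 2.991724
  t * PV_t at t = 2.0000: 3.831860
  t * PV_t at t = 2.5000: 4.601176
  t * PV_t at t = 3.0000: 5.303950
  t * PV_t at t = 3.5000: 5.944228
  t * PV_t at t = 4.0000: 6.525844
  t * PV_t at t = 4.5000: 7.052425
  t * PV_t at t = 5.0000: 342.078694
Macaulay duration D = (sum_t t * PV_t) / P = 381.486849 / 85.069263 = 4.484426


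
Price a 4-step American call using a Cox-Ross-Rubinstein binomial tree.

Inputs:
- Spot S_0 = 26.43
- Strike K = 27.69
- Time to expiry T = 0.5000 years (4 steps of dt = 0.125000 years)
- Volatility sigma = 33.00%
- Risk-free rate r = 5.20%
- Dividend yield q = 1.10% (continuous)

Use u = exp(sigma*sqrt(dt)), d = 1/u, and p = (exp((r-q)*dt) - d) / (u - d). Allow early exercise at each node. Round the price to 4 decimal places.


dt = T/N = 0.125000
u = exp(sigma*sqrt(dt)) = 1.123751; d = 1/u = 0.889876
p = (exp((r-q)*dt) - d) / (u - d) = 0.492835
Discount per step: exp(-r*dt) = 0.993521
Stock lattice S(k, i) with i counting down-moves:
  k=0: S(0,0) = 26.4300
  k=1: S(1,0) = 29.7008; S(1,1) = 23.5194
  k=2: S(2,0) = 33.3763; S(2,1) = 26.4300; S(2,2) = 20.9294
  k=3: S(3,0) = 37.5066; S(3,1) = 29.7008; S(3,2) = 23.5194; S(3,3) = 18.6246
  k=4: S(4,0) = 42.1481; S(4,1) = 33.3763; S(4,2) = 26.4300; S(4,3) = 20.9294; S(4,4) = 16.5736
Terminal payoffs V(N, i) = max(S_T - K, 0):
  V(4,0) = 14.458125; V(4,1) = 5.686263; V(4,2) = 0.000000; V(4,3) = 0.000000; V(4,4) = 0.000000
Backward induction: V(k, i) = exp(-r*dt) * [p * V(k+1, i) + (1-p) * V(k+1, i+1)]; then take max(V_cont, immediate exercise) for American.
  V(3,0) = exp(-r*dt) * [p*14.458125 + (1-p)*5.686263] = 9.944490; exercise = 9.816625; V(3,0) = max -> 9.944490
  V(3,1) = exp(-r*dt) * [p*5.686263 + (1-p)*0.000000] = 2.784231; exercise = 2.010751; V(3,1) = max -> 2.784231
  V(3,2) = exp(-r*dt) * [p*0.000000 + (1-p)*0.000000] = 0.000000; exercise = 0.000000; V(3,2) = max -> 0.000000
  V(3,3) = exp(-r*dt) * [p*0.000000 + (1-p)*0.000000] = 0.000000; exercise = 0.000000; V(3,3) = max -> 0.000000
  V(2,0) = exp(-r*dt) * [p*9.944490 + (1-p)*2.784231] = 6.272152; exercise = 5.686263; V(2,0) = max -> 6.272152
  V(2,1) = exp(-r*dt) * [p*2.784231 + (1-p)*0.000000] = 1.363275; exercise = 0.000000; V(2,1) = max -> 1.363275
  V(2,2) = exp(-r*dt) * [p*0.000000 + (1-p)*0.000000] = 0.000000; exercise = 0.000000; V(2,2) = max -> 0.000000
  V(1,0) = exp(-r*dt) * [p*6.272152 + (1-p)*1.363275] = 3.758032; exercise = 2.010751; V(1,0) = max -> 3.758032
  V(1,1) = exp(-r*dt) * [p*1.363275 + (1-p)*0.000000] = 0.667516; exercise = 0.000000; V(1,1) = max -> 0.667516
  V(0,0) = exp(-r*dt) * [p*3.758032 + (1-p)*0.667516] = 2.176436; exercise = 0.000000; V(0,0) = max -> 2.176436

Answer: Price = V(0,0) = 2.1764


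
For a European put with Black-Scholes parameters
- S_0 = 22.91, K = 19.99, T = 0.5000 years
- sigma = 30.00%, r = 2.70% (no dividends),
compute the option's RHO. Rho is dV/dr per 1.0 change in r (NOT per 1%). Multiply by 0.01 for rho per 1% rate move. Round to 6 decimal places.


d1 = 0.8124249054; d2 = 0.6002928711
phi(d1) = 0.2868041654; exp(-qT) = 1.0000000000; exp(-rT) = 0.9865907163
N(-d2) = 0.2741555345
Rho = -K*T*exp(-rT)*N(-d2) = -19.9900 * 0.5000 * 0.9865907163 * 0.2741555345 = -2.703441

Answer: Rho = -2.703441


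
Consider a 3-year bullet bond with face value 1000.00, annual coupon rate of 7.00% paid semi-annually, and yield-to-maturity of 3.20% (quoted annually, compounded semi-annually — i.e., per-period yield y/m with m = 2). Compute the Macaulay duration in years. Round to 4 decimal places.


Coupon per period c = face * coupon_rate / m = 35.000000
Periods per year m = 2; per-period yield y/m = 0.016000
Number of cashflows N = 6
Cashflows (t years, CF_t, discount factor 1/(1+y/m)^(m*t), PV):
  t = 0.5000: CF_t = 35.000000, DF = 0.984252, PV = 34.448819
  t = 1.0000: CF_t = 35.000000, DF = 0.968752, PV = 33.906318
  t = 1.5000: CF_t = 35.000000, DF = 0.953496, PV = 33.372360
  t = 2.0000: CF_t = 35.000000, DF = 0.938480, PV = 32.846811
  t = 2.5000: CF_t = 35.000000, DF = 0.923701, PV = 32.329538
  t = 3.0000: CF_t = 1035.000000, DF = 0.909155, PV = 940.975037
Price P = sum_t PV_t = 1107.878883
Macaulay numerator sum_t t * PV_t:
  t * PV_t at t = 0.5000: 17.224409
  t * PV_t at t = 1.0000: 33.906318
  t * PV_t at t = 1.5000: 50.058540
  t * PV_t at t = 2.0000: 65.693622
  t * PV_t at t = 2.5000: 80.823846
  t * PV_t at t = 3.0000: 2822.925110
Macaulay duration D = (sum_t t * PV_t) / P = 3070.631846 / 1107.878883 = 2.771631

Answer: Macaulay duration = 2.7716 years


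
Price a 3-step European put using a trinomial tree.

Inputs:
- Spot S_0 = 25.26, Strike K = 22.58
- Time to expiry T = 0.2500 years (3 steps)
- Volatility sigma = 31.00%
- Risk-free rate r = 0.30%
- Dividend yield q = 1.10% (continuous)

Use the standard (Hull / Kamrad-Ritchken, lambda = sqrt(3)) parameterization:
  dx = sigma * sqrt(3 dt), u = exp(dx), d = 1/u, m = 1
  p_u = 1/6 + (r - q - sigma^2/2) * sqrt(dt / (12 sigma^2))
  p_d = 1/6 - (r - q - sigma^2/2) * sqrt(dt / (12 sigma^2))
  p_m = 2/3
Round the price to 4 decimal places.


Answer: Price = V(0,0) = 0.5513

Derivation:
dt = T/N = 0.083333; dx = sigma*sqrt(3*dt) = 0.155000
u = exp(dx) = 1.167658; d = 1/u = 0.856415
p_u = 0.151599, p_m = 0.666667, p_d = 0.181734
Discount per step: exp(-r*dt) = 0.999750
Stock lattice S(k, j) with j the centered position index:
  k=0: S(0,+0) = 25.2600
  k=1: S(1,-1) = 21.6330; S(1,+0) = 25.2600; S(1,+1) = 29.4950
  k=2: S(2,-2) = 18.5269; S(2,-1) = 21.6330; S(2,+0) = 25.2600; S(2,+1) = 29.4950; S(2,+2) = 34.4401
  k=3: S(3,-3) = 15.8667; S(3,-2) = 18.5269; S(3,-1) = 21.6330; S(3,+0) = 25.2600; S(3,+1) = 29.4950; S(3,+2) = 34.4401; S(3,+3) = 40.2143
Terminal payoffs V(N, j) = max(K - S_T, 0):
  V(3,-3) = 6.713307; V(3,-2) = 4.053130; V(3,-1) = 0.946953; V(3,+0) = 0.000000; V(3,+1) = 0.000000; V(3,+2) = 0.000000; V(3,+3) = 0.000000
Backward induction: V(k, j) = exp(-r*dt) * [p_u * V(k+1, j+1) + p_m * V(k+1, j) + p_d * V(k+1, j-1)]
  V(2,-2) = exp(-r*dt) * [p_u*0.946953 + p_m*4.053130 + p_d*6.713307] = 4.064663
  V(2,-1) = exp(-r*dt) * [p_u*0.000000 + p_m*0.946953 + p_d*4.053130] = 1.367551
  V(2,+0) = exp(-r*dt) * [p_u*0.000000 + p_m*0.000000 + p_d*0.946953] = 0.172050
  V(2,+1) = exp(-r*dt) * [p_u*0.000000 + p_m*0.000000 + p_d*0.000000] = 0.000000
  V(2,+2) = exp(-r*dt) * [p_u*0.000000 + p_m*0.000000 + p_d*0.000000] = 0.000000
  V(1,-1) = exp(-r*dt) * [p_u*0.172050 + p_m*1.367551 + p_d*4.064663] = 1.676051
  V(1,+0) = exp(-r*dt) * [p_u*0.000000 + p_m*0.172050 + p_d*1.367551] = 0.363140
  V(1,+1) = exp(-r*dt) * [p_u*0.000000 + p_m*0.000000 + p_d*0.172050] = 0.031260
  V(0,+0) = exp(-r*dt) * [p_u*0.031260 + p_m*0.363140 + p_d*1.676051] = 0.551290


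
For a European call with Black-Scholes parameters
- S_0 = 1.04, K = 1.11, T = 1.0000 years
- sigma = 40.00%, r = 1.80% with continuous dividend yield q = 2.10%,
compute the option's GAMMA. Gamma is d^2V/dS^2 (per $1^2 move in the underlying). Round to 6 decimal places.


Answer: Gamma = 0.938654

Derivation:
d1 = 0.0296517446; d2 = -0.3703482554
phi(d1) = 0.3987669387; exp(-qT) = 0.9792189646; exp(-rT) = 0.9821610324
Gamma = exp(-qT) * phi(d1) / (S * sigma * sqrt(T)) = 0.9792189646 * 0.3987669387 / (1.0400 * 0.4000 * 1.0000000000) = 0.938654


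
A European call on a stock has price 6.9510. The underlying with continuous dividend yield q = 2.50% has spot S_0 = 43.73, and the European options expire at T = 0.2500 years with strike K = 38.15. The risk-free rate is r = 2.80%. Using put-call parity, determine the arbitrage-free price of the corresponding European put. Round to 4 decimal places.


Answer: Put price = 1.3773

Derivation:
Put-call parity: C - P = S_0 * exp(-qT) - K * exp(-rT).
S_0 * exp(-qT) = 43.7300 * 0.99376949 = 43.45753982
K * exp(-rT) = 38.1500 * 0.99302444 = 37.88388250
P = C - S*exp(-qT) + K*exp(-rT)
P = 6.9510 - 43.45753982 + 37.88388250 = 1.3773


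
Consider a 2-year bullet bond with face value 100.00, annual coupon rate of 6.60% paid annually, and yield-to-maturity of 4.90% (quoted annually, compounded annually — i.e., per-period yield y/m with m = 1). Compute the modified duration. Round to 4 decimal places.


Coupon per period c = face * coupon_rate / m = 6.600000
Periods per year m = 1; per-period yield y/m = 0.049000
Number of cashflows N = 2
Cashflows (t years, CF_t, discount factor 1/(1+y/m)^(m*t), PV):
  t = 1.0000: CF_t = 6.600000, DF = 0.953289, PV = 6.291706
  t = 2.0000: CF_t = 106.600000, DF = 0.908760, PV = 96.873776
Price P = sum_t PV_t = 103.165482
First compute Macaulay numerator sum_t t * PV_t:
  t * PV_t at t = 1.0000: 6.291706
  t * PV_t at t = 2.0000: 193.747552
Macaulay duration D = 200.039258 / 103.165482 = 1.939013
Modified duration = D / (1 + y/m) = 1.939013 / (1 + 0.049000) = 1.848440

Answer: Modified duration = 1.8484


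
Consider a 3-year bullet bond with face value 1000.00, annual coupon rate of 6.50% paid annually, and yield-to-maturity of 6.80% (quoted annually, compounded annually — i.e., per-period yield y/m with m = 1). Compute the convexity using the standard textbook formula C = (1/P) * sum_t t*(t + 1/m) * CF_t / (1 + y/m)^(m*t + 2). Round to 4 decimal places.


Coupon per period c = face * coupon_rate / m = 65.000000
Periods per year m = 1; per-period yield y/m = 0.068000
Number of cashflows N = 3
Cashflows (t years, CF_t, discount factor 1/(1+y/m)^(m*t), PV):
  t = 1.0000: CF_t = 65.000000, DF = 0.936330, PV = 60.861423
  t = 2.0000: CF_t = 65.000000, DF = 0.876713, PV = 56.986351
  t = 3.0000: CF_t = 1065.000000, DF = 0.820892, PV = 874.250420
Price P = sum_t PV_t = 992.098195
Convexity numerator sum_t t*(t + 1/m) * CF_t / (1+y/m)^(m*t + 2):
  t = 1.0000: term = 106.716014
  t = 2.0000: term = 299.764084
  t = 3.0000: term = 9197.601525
Convexity = (1/P) * sum = 9604.081622 / 992.098195 = 9.680576

Answer: Convexity = 9.6806


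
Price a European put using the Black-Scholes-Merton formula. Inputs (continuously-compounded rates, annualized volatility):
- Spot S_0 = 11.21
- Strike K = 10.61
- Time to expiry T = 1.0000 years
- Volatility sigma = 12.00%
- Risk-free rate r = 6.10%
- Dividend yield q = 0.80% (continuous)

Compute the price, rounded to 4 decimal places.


Answer: Price = 0.1268

Derivation:
d1 = (ln(S/K) + (r - q + 0.5*sigma^2) * T) / (sigma * sqrt(T)) = 0.96007737
d2 = d1 - sigma * sqrt(T) = 0.84007737
exp(-rT) = 0.94082324; exp(-qT) = 0.99203191
P = K * exp(-rT) * N(-d2) - S_0 * exp(-qT) * N(-d1)
N(-d1) = 0.16850814; N(-d2) = 0.20043250
P = 10.6100 * 0.94082324 * 0.20043250 - 11.2100 * 0.99203191 * 0.16850814 = 0.1268


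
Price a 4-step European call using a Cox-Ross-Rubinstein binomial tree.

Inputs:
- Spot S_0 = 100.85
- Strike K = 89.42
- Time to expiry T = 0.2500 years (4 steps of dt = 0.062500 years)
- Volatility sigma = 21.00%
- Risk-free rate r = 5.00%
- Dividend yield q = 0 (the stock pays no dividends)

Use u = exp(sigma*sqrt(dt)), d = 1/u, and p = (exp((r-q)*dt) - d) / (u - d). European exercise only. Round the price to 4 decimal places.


Answer: Price = V(0,0) = 12.9543

Derivation:
dt = T/N = 0.062500
u = exp(sigma*sqrt(dt)) = 1.053903; d = 1/u = 0.948854
p = (exp((r-q)*dt) - d) / (u - d) = 0.516673
Discount per step: exp(-r*dt) = 0.996880
Stock lattice S(k, i) with i counting down-moves:
  k=0: S(0,0) = 100.8500
  k=1: S(1,0) = 106.2861; S(1,1) = 95.6920
  k=2: S(2,0) = 112.0152; S(2,1) = 100.8500; S(2,2) = 90.7977
  k=3: S(3,0) = 118.0531; S(3,1) = 106.2861; S(3,2) = 95.6920; S(3,3) = 86.1538
  k=4: S(4,0) = 124.4164; S(4,1) = 112.0152; S(4,2) = 100.8500; S(4,3) = 90.7977; S(4,4) = 81.7474
Terminal payoffs V(N, i) = max(S_T - K, 0):
  V(4,0) = 34.996432; V(4,1) = 22.595165; V(4,2) = 11.430000; V(4,3) = 1.377728; V(4,4) = 0.000000
Backward induction: V(k, i) = exp(-r*dt) * [p * V(k+1, i) + (1-p) * V(k+1, i+1)].
  V(3,0) = exp(-r*dt) * [p*34.996432 + (1-p)*22.595165] = 28.912071
  V(3,1) = exp(-r*dt) * [p*22.595165 + (1-p)*11.430000] = 17.145075
  V(3,2) = exp(-r*dt) * [p*11.430000 + (1-p)*1.377728] = 6.550960
  V(3,3) = exp(-r*dt) * [p*1.377728 + (1-p)*0.000000] = 0.709614
  V(2,0) = exp(-r*dt) * [p*28.912071 + (1-p)*17.145075] = 23.152297
  V(2,1) = exp(-r*dt) * [p*17.145075 + (1-p)*6.550960] = 11.987132
  V(2,2) = exp(-r*dt) * [p*6.550960 + (1-p)*0.709614] = 3.716047
  V(1,0) = exp(-r*dt) * [p*23.152297 + (1-p)*11.987132] = 17.700469
  V(1,1) = exp(-r*dt) * [p*11.987132 + (1-p)*3.716047] = 7.964564
  V(0,0) = exp(-r*dt) * [p*17.700469 + (1-p)*7.964564] = 12.954295


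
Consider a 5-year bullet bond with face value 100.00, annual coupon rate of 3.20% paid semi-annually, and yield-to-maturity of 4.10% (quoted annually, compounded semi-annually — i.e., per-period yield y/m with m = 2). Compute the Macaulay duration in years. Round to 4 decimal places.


Answer: Macaulay duration = 4.6514 years

Derivation:
Coupon per period c = face * coupon_rate / m = 1.600000
Periods per year m = 2; per-period yield y/m = 0.020500
Number of cashflows N = 10
Cashflows (t years, CF_t, discount factor 1/(1+y/m)^(m*t), PV):
  t = 0.5000: CF_t = 1.600000, DF = 0.979912, PV = 1.567859
  t = 1.0000: CF_t = 1.600000, DF = 0.960227, PV = 1.536363
  t = 1.5000: CF_t = 1.600000, DF = 0.940938, PV = 1.505501
  t = 2.0000: CF_t = 1.600000, DF = 0.922036, PV = 1.475258
  t = 2.5000: CF_t = 1.600000, DF = 0.903514, PV = 1.445623
  t = 3.0000: CF_t = 1.600000, DF = 0.885364, PV = 1.416583
  t = 3.5000: CF_t = 1.600000, DF = 0.867579, PV = 1.388126
  t = 4.0000: CF_t = 1.600000, DF = 0.850151, PV = 1.360241
  t = 4.5000: CF_t = 1.600000, DF = 0.833073, PV = 1.332916
  t = 5.0000: CF_t = 101.600000, DF = 0.816338, PV = 82.939921
Price P = sum_t PV_t = 95.968391
Macaulay numerator sum_t t * PV_t:
  t * PV_t at t = 0.5000: 0.783929
  t * PV_t at t = 1.0000: 1.536363
  t * PV_t at t = 1.5000: 2.258251
  t * PV_t at t = 2.0000: 2.950516
  t * PV_t at t = 2.5000: 3.614057
  t * PV_t at t = 3.0000: 4.249748
  t * PV_t at t = 3.5000: 4.858441
  t * PV_t at t = 4.0000: 5.440965
  t * PV_t at t = 4.5000: 5.998124
  t * PV_t at t = 5.0000: 414.699605
Macaulay duration D = (sum_t t * PV_t) / P = 446.389999 / 95.968391 = 4.651427


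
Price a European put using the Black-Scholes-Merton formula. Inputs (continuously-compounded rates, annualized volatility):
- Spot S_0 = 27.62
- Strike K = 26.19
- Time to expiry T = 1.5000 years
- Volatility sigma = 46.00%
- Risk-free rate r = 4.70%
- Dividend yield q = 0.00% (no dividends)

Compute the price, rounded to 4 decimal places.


Answer: Price = 4.2985

Derivation:
d1 = (ln(S/K) + (r - q + 0.5*sigma^2) * T) / (sigma * sqrt(T)) = 0.50119132
d2 = d1 - sigma * sqrt(T) = -0.06219132
exp(-rT) = 0.93192774; exp(-qT) = 1.00000000
P = K * exp(-rT) * N(-d2) - S_0 * exp(-qT) * N(-d1)
N(-d1) = 0.30811824; N(-d2) = 0.52479476
P = 26.1900 * 0.93192774 * 0.52479476 - 27.6200 * 1.00000000 * 0.30811824 = 4.2985


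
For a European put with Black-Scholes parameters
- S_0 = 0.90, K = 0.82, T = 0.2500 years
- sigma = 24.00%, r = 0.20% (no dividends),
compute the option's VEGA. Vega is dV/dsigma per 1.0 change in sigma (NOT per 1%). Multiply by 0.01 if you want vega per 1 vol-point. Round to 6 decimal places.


d1 = 0.8399201922; d2 = 0.7199201922
phi(d1) = 0.2803626044; exp(-qT) = 1.0000000000; exp(-rT) = 0.9995001250
Vega = S * exp(-qT) * phi(d1) * sqrt(T) = 0.9000 * 1.0000000000 * 0.2803626044 * 0.5000000000 = 0.126163

Answer: Vega = 0.126163


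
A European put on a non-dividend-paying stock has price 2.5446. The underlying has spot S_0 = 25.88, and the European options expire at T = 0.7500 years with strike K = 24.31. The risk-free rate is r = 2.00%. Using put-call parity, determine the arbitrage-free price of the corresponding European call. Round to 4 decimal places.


Answer: Call price = 4.4765

Derivation:
Put-call parity: C - P = S_0 * exp(-qT) - K * exp(-rT).
S_0 * exp(-qT) = 25.8800 * 1.00000000 = 25.88000000
K * exp(-rT) = 24.3100 * 0.98511194 = 23.94807125
C = P + S*exp(-qT) - K*exp(-rT)
C = 2.5446 + 25.88000000 - 23.94807125 = 4.4765


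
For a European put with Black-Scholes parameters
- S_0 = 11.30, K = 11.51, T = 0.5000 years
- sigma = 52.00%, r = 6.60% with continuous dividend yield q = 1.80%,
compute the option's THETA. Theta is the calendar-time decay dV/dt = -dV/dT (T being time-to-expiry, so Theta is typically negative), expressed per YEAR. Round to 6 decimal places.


Answer: Theta = -1.278685

Derivation:
d1 = 0.1990410483; d2 = -0.1686544779
phi(d1) = 0.3911175195; exp(-qT) = 0.9910403788; exp(-rT) = 0.9675385596
Theta = -S*exp(-qT)*phi(d1)*sigma/(2*sqrt(T)) + r*K*exp(-rT)*N(-d2) - q*S*exp(-qT)*N(-d1)
N(-d1) = 0.4211153175; N(-d2) = 0.5669657865; sqrt(T) = 0.7071067812
Term 1 = -11.3000 * 0.9910403788 * 0.3911175195 * 0.5200 / (2 * 0.7071067812) = -1.6105173540
Term 2 = 0.0660 * 11.5100 * 0.9675385596 * 0.5669657865 = 0.4167200471
Term 3 = -0.0180 * 11.3000 * 0.9910403788 * 0.4211153175 = -0.0848874205
Theta = -1.6105173540 + (0.4167200471) + (-0.0848874205) = -1.278685


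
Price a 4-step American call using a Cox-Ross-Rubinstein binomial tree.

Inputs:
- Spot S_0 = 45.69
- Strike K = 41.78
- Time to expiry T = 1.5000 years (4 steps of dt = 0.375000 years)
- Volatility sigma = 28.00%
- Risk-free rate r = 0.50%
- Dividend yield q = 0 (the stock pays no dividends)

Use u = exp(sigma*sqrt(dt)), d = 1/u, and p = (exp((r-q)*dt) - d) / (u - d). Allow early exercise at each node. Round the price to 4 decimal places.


Answer: Price = V(0,0) = 8.4404

Derivation:
dt = T/N = 0.375000
u = exp(sigma*sqrt(dt)) = 1.187042; d = 1/u = 0.842430
p = (exp((r-q)*dt) - d) / (u - d) = 0.462685
Discount per step: exp(-r*dt) = 0.998127
Stock lattice S(k, i) with i counting down-moves:
  k=0: S(0,0) = 45.6900
  k=1: S(1,0) = 54.2359; S(1,1) = 38.4906
  k=2: S(2,0) = 64.3803; S(2,1) = 45.6900; S(2,2) = 32.4257
  k=3: S(3,0) = 76.4221; S(3,1) = 54.2359; S(3,2) = 38.4906; S(3,3) = 27.3164
  k=4: S(4,0) = 90.7163; S(4,1) = 64.3803; S(4,2) = 45.6900; S(4,3) = 32.4257; S(4,4) = 23.0121
Terminal payoffs V(N, i) = max(S_T - K, 0):
  V(4,0) = 48.936257; V(4,1) = 22.600321; V(4,2) = 3.910000; V(4,3) = 0.000000; V(4,4) = 0.000000
Backward induction: V(k, i) = exp(-r*dt) * [p * V(k+1, i) + (1-p) * V(k+1, i+1)]; then take max(V_cont, immediate exercise) for American.
  V(3,0) = exp(-r*dt) * [p*48.936257 + (1-p)*22.600321] = 34.720393; exercise = 34.642129; V(3,0) = max -> 34.720393
  V(3,1) = exp(-r*dt) * [p*22.600321 + (1-p)*3.910000] = 12.534201; exercise = 12.455937; V(3,1) = max -> 12.534201
  V(3,2) = exp(-r*dt) * [p*3.910000 + (1-p)*0.000000] = 1.805708; exercise = 0.000000; V(3,2) = max -> 1.805708
  V(3,3) = exp(-r*dt) * [p*0.000000 + (1-p)*0.000000] = 0.000000; exercise = 0.000000; V(3,3) = max -> 0.000000
  V(2,0) = exp(-r*dt) * [p*34.720393 + (1-p)*12.534201] = 22.756703; exercise = 22.600321; V(2,0) = max -> 22.756703
  V(2,1) = exp(-r*dt) * [p*12.534201 + (1-p)*1.805708] = 6.756936; exercise = 3.910000; V(2,1) = max -> 6.756936
  V(2,2) = exp(-r*dt) * [p*1.805708 + (1-p)*0.000000] = 0.833908; exercise = 0.000000; V(2,2) = max -> 0.833908
  V(1,0) = exp(-r*dt) * [p*22.756703 + (1-p)*6.756936] = 14.133258; exercise = 12.455937; V(1,0) = max -> 14.133258
  V(1,1) = exp(-r*dt) * [p*6.756936 + (1-p)*0.833908] = 3.567707; exercise = 0.000000; V(1,1) = max -> 3.567707
  V(0,0) = exp(-r*dt) * [p*14.133258 + (1-p)*3.567707] = 8.440385; exercise = 3.910000; V(0,0) = max -> 8.440385


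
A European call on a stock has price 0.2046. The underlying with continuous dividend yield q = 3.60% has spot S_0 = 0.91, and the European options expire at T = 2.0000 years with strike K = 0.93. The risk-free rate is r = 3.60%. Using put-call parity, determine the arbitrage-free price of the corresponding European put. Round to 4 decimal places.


Put-call parity: C - P = S_0 * exp(-qT) - K * exp(-rT).
S_0 * exp(-qT) = 0.9100 * 0.93053090 = 0.84678312
K * exp(-rT) = 0.9300 * 0.93053090 = 0.86539373
P = C - S*exp(-qT) + K*exp(-rT)
P = 0.2046 - 0.84678312 + 0.86539373 = 0.2232

Answer: Put price = 0.2232


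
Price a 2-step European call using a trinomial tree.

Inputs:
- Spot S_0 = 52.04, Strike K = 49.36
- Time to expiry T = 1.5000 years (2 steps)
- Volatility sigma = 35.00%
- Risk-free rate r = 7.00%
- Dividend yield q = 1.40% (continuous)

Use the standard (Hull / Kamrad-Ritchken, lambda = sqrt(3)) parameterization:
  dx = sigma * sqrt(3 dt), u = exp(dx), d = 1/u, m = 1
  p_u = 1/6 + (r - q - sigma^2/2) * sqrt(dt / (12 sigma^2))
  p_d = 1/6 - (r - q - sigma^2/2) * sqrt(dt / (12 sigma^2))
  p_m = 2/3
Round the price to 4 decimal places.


dt = T/N = 0.750000; dx = sigma*sqrt(3*dt) = 0.525000
u = exp(dx) = 1.690459; d = 1/u = 0.591555
p_u = 0.162917, p_m = 0.666667, p_d = 0.170417
Discount per step: exp(-r*dt) = 0.948854
Stock lattice S(k, j) with j the centered position index:
  k=0: S(0,+0) = 52.0400
  k=1: S(1,-1) = 30.7845; S(1,+0) = 52.0400; S(1,+1) = 87.9715
  k=2: S(2,-2) = 18.2108; S(2,-1) = 30.7845; S(2,+0) = 52.0400; S(2,+1) = 87.9715; S(2,+2) = 148.7122
Terminal payoffs V(N, j) = max(S_T - K, 0):
  V(2,-2) = 0.000000; V(2,-1) = 0.000000; V(2,+0) = 2.680000; V(2,+1) = 38.611478; V(2,+2) = 99.352164
Backward induction: V(k, j) = exp(-r*dt) * [p_u * V(k+1, j+1) + p_m * V(k+1, j) + p_d * V(k+1, j-1)]
  V(1,-1) = exp(-r*dt) * [p_u*2.680000 + p_m*0.000000 + p_d*0.000000] = 0.414286
  V(1,+0) = exp(-r*dt) * [p_u*38.611478 + p_m*2.680000 + p_d*0.000000] = 7.664010
  V(1,+1) = exp(-r*dt) * [p_u*99.352164 + p_m*38.611478 + p_d*2.680000] = 40.216076
  V(0,+0) = exp(-r*dt) * [p_u*40.216076 + p_m*7.664010 + p_d*0.414286] = 11.131779

Answer: Price = V(0,0) = 11.1318


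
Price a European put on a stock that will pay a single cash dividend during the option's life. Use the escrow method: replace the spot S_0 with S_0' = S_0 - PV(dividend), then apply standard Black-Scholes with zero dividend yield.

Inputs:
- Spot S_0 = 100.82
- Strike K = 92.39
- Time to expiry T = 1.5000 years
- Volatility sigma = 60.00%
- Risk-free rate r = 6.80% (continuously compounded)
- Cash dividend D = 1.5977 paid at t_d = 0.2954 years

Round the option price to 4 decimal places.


PV(D) = D * exp(-r * t_d) = 1.5977 * 0.98011320 = 1.56592687
S_0' = S_0 - PV(D) = 100.8200 - 1.56592687 = 99.25407313
d1 = (ln(S_0'/K) + (r + sigma^2/2)*T) / (sigma*sqrt(T)) = 0.60375052
d2 = d1 - sigma*sqrt(T) = -0.13109641
exp(-rT) = 0.90302955
N(-d1) = 0.27300476; N(-d2) = 0.55215048
P = K * exp(-rT) * N(-d2) - S_0' * N(-d1) = 92.3900 * 0.90302955 * 0.55215048 - 99.25407313 * 0.27300476 = 18.9696

Answer: Price = 18.9696


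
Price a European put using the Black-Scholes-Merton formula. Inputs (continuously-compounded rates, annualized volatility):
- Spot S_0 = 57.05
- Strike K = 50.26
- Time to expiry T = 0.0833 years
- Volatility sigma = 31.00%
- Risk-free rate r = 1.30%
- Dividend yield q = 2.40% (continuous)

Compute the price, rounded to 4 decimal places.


d1 = (ln(S/K) + (r - q + 0.5*sigma^2) * T) / (sigma * sqrt(T)) = 1.45079680
d2 = d1 - sigma * sqrt(T) = 1.36132541
exp(-rT) = 0.99891769; exp(-qT) = 0.99800280
P = K * exp(-rT) * N(-d2) - S_0 * exp(-qT) * N(-d1)
N(-d1) = 0.07341823; N(-d2) = 0.08670544
P = 50.2600 * 0.99891769 * 0.08670544 - 57.0500 * 0.99800280 * 0.07341823 = 0.1730

Answer: Price = 0.1730


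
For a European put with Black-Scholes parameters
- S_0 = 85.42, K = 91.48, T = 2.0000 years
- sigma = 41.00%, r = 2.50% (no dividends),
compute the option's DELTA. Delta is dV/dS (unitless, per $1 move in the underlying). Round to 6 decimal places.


Answer: Delta = -0.398227

Derivation:
d1 = 0.2579385777; d2 = -0.3218889829
phi(d1) = 0.3858893193; exp(-qT) = 1.0000000000; exp(-rT) = 0.9512294245
N(-d1) = 0.3982271557
Delta = -exp(-qT) * N(-d1) = -1.0000000000 * 0.3982271557 = -0.398227


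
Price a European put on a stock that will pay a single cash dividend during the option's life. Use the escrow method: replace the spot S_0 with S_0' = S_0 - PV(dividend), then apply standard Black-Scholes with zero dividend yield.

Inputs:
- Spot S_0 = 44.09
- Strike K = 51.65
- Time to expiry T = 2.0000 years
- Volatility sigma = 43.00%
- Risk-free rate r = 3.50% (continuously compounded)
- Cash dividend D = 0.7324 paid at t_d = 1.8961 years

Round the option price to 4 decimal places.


PV(D) = D * exp(-r * t_d) = 0.7324 * 0.93579064 = 0.68537307
S_0' = S_0 - PV(D) = 44.0900 - 0.68537307 = 43.40462693
d1 = (ln(S_0'/K) + (r + sigma^2/2)*T) / (sigma*sqrt(T)) = 0.13315947
d2 = d1 - sigma*sqrt(T) = -0.47495236
exp(-rT) = 0.93239382
N(-d1) = 0.44703363; N(-d2) = 0.68258953
P = K * exp(-rT) * N(-d2) - S_0' * N(-d1) = 51.6500 * 0.93239382 * 0.68258953 - 43.40462693 * 0.44703363 = 13.4689

Answer: Price = 13.4689


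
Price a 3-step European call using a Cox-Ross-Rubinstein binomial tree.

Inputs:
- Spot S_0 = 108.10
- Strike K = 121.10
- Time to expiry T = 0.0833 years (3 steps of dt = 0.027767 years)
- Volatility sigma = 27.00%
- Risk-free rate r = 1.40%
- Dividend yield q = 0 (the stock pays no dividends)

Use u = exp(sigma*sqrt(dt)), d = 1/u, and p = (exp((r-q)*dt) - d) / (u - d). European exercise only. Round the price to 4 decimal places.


dt = T/N = 0.027767
u = exp(sigma*sqrt(dt)) = 1.046018; d = 1/u = 0.956006
p = (exp((r-q)*dt) - d) / (u - d) = 0.493074
Discount per step: exp(-r*dt) = 0.999611
Stock lattice S(k, i) with i counting down-moves:
  k=0: S(0,0) = 108.1000
  k=1: S(1,0) = 113.0746; S(1,1) = 103.3443
  k=2: S(2,0) = 118.2781; S(2,1) = 108.1000; S(2,2) = 98.7977
  k=3: S(3,0) = 123.7211; S(3,1) = 113.0746; S(3,2) = 103.3443; S(3,3) = 94.4512
Terminal payoffs V(N, i) = max(S_T - K, 0):
  V(3,0) = 2.621086; V(3,1) = 0.000000; V(3,2) = 0.000000; V(3,3) = 0.000000
Backward induction: V(k, i) = exp(-r*dt) * [p * V(k+1, i) + (1-p) * V(k+1, i+1)].
  V(2,0) = exp(-r*dt) * [p*2.621086 + (1-p)*0.000000] = 1.291886
  V(2,1) = exp(-r*dt) * [p*0.000000 + (1-p)*0.000000] = 0.000000
  V(2,2) = exp(-r*dt) * [p*0.000000 + (1-p)*0.000000] = 0.000000
  V(1,0) = exp(-r*dt) * [p*1.291886 + (1-p)*0.000000] = 0.636747
  V(1,1) = exp(-r*dt) * [p*0.000000 + (1-p)*0.000000] = 0.000000
  V(0,0) = exp(-r*dt) * [p*0.636747 + (1-p)*0.000000] = 0.313841

Answer: Price = V(0,0) = 0.3138


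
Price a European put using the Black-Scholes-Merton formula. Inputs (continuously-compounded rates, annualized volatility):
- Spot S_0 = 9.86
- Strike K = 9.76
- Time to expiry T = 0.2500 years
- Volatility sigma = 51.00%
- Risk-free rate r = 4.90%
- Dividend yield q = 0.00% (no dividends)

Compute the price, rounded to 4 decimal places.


d1 = (ln(S/K) + (r - q + 0.5*sigma^2) * T) / (sigma * sqrt(T)) = 0.21551478
d2 = d1 - sigma * sqrt(T) = -0.03948522
exp(-rT) = 0.98782473; exp(-qT) = 1.00000000
P = K * exp(-rT) * N(-d2) - S_0 * exp(-qT) * N(-d1)
N(-d1) = 0.41468300; N(-d2) = 0.51574823
P = 9.7600 * 0.98782473 * 0.51574823 - 9.8600 * 1.00000000 * 0.41468300 = 0.8836

Answer: Price = 0.8836


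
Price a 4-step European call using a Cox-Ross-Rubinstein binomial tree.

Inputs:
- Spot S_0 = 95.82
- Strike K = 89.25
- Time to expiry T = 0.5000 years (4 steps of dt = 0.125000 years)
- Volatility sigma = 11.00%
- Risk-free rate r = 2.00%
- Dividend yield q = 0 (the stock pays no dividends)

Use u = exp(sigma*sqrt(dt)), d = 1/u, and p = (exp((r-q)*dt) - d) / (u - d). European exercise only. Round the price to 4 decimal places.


dt = T/N = 0.125000
u = exp(sigma*sqrt(dt)) = 1.039657; d = 1/u = 0.961856
p = (exp((r-q)*dt) - d) / (u - d) = 0.522452
Discount per step: exp(-r*dt) = 0.997503
Stock lattice S(k, i) with i counting down-moves:
  k=0: S(0,0) = 95.8200
  k=1: S(1,0) = 99.6199; S(1,1) = 92.1650
  k=2: S(2,0) = 103.5706; S(2,1) = 95.8200; S(2,2) = 88.6494
  k=3: S(3,0) = 107.6779; S(3,1) = 99.6199; S(3,2) = 92.1650; S(3,3) = 85.2680
  k=4: S(4,0) = 111.9480; S(4,1) = 103.5706; S(4,2) = 95.8200; S(4,3) = 88.6494; S(4,4) = 82.0155
Terminal payoffs V(N, i) = max(S_T - K, 0):
  V(4,0) = 22.698050; V(4,1) = 14.320566; V(4,2) = 6.570000; V(4,3) = 0.000000; V(4,4) = 0.000000
Backward induction: V(k, i) = exp(-r*dt) * [p * V(k+1, i) + (1-p) * V(k+1, i+1)].
  V(3,0) = exp(-r*dt) * [p*22.698050 + (1-p)*14.320566] = 18.650713
  V(3,1) = exp(-r*dt) * [p*14.320566 + (1-p)*6.570000] = 10.592782
  V(3,2) = exp(-r*dt) * [p*6.570000 + (1-p)*0.000000] = 3.423938
  V(3,3) = exp(-r*dt) * [p*0.000000 + (1-p)*0.000000] = 0.000000
  V(2,0) = exp(-r*dt) * [p*18.650713 + (1-p)*10.592782] = 14.765702
  V(2,1) = exp(-r*dt) * [p*10.592782 + (1-p)*3.423938] = 7.151413
  V(2,2) = exp(-r*dt) * [p*3.423938 + (1-p)*0.000000] = 1.784376
  V(1,0) = exp(-r*dt) * [p*14.765702 + (1-p)*7.151413] = 11.101723
  V(1,1) = exp(-r*dt) * [p*7.151413 + (1-p)*1.784376] = 4.576938
  V(0,0) = exp(-r*dt) * [p*11.101723 + (1-p)*4.576938] = 7.965884

Answer: Price = V(0,0) = 7.9659


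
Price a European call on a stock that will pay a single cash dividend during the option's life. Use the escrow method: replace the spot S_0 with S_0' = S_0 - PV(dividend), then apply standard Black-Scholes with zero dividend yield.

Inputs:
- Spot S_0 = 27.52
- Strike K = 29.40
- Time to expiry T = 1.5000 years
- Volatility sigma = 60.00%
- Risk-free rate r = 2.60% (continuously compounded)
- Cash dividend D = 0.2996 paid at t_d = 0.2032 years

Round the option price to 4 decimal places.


Answer: Price = 7.4389

Derivation:
PV(D) = D * exp(-r * t_d) = 0.2996 * 0.99473073 = 0.29802133
S_0' = S_0 - PV(D) = 27.5200 - 0.29802133 = 27.22197867
d1 = (ln(S_0'/K) + (r + sigma^2/2)*T) / (sigma*sqrt(T)) = 0.31575285
d2 = d1 - sigma*sqrt(T) = -0.41909407
exp(-rT) = 0.96175071
N(d1) = 0.62390495; N(d2) = 0.33757369
C = S_0' * N(d1) - K * exp(-rT) * N(d2) = 27.22197867 * 0.62390495 - 29.4000 * 0.96175071 * 0.33757369 = 7.4389


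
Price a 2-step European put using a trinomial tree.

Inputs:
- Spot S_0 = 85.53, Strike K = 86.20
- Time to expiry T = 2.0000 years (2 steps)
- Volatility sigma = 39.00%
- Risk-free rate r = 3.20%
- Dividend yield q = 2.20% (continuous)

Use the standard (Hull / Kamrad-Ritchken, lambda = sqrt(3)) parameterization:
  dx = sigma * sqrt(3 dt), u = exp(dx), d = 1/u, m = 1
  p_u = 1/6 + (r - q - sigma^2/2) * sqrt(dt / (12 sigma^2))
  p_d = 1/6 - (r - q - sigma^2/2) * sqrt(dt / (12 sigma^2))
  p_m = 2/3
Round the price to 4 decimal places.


dt = T/N = 1.000000; dx = sigma*sqrt(3*dt) = 0.675500
u = exp(dx) = 1.965015; d = 1/u = 0.508902
p_u = 0.117777, p_m = 0.666667, p_d = 0.215556
Discount per step: exp(-r*dt) = 0.968507
Stock lattice S(k, j) with j the centered position index:
  k=0: S(0,+0) = 85.5300
  k=1: S(1,-1) = 43.5264; S(1,+0) = 85.5300; S(1,+1) = 168.0677
  k=2: S(2,-2) = 22.1507; S(2,-1) = 43.5264; S(2,+0) = 85.5300; S(2,+1) = 168.0677; S(2,+2) = 330.2556
Terminal payoffs V(N, j) = max(K - S_T, 0):
  V(2,-2) = 64.049334; V(2,-1) = 42.673612; V(2,+0) = 0.670000; V(2,+1) = 0.000000; V(2,+2) = 0.000000
Backward induction: V(k, j) = exp(-r*dt) * [p_u * V(k+1, j+1) + p_m * V(k+1, j) + p_d * V(k+1, j-1)]
  V(1,-1) = exp(-r*dt) * [p_u*0.670000 + p_m*42.673612 + p_d*64.049334] = 41.000979
  V(1,+0) = exp(-r*dt) * [p_u*0.000000 + p_m*0.670000 + p_d*42.673612] = 9.341475
  V(1,+1) = exp(-r*dt) * [p_u*0.000000 + p_m*0.000000 + p_d*0.670000] = 0.139874
  V(0,+0) = exp(-r*dt) * [p_u*0.139874 + p_m*9.341475 + p_d*41.000979] = 14.607159

Answer: Price = V(0,0) = 14.6072


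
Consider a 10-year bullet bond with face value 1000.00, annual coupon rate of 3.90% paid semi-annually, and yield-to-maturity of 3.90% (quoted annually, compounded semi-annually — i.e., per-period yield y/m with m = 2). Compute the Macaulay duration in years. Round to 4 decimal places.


Answer: Macaulay duration = 8.3755 years

Derivation:
Coupon per period c = face * coupon_rate / m = 19.500000
Periods per year m = 2; per-period yield y/m = 0.019500
Number of cashflows N = 20
Cashflows (t years, CF_t, discount factor 1/(1+y/m)^(m*t), PV):
  t = 0.5000: CF_t = 19.500000, DF = 0.980873, PV = 19.127023
  t = 1.0000: CF_t = 19.500000, DF = 0.962112, PV = 18.761180
  t = 1.5000: CF_t = 19.500000, DF = 0.943709, PV = 18.402335
  t = 2.0000: CF_t = 19.500000, DF = 0.925659, PV = 18.050353
  t = 2.5000: CF_t = 19.500000, DF = 0.907954, PV = 17.705103
  t = 3.0000: CF_t = 19.500000, DF = 0.890588, PV = 17.366457
  t = 3.5000: CF_t = 19.500000, DF = 0.873553, PV = 17.034289
  t = 4.0000: CF_t = 19.500000, DF = 0.856845, PV = 16.708473
  t = 4.5000: CF_t = 19.500000, DF = 0.840456, PV = 16.388890
  t = 5.0000: CF_t = 19.500000, DF = 0.824380, PV = 16.075419
  t = 5.5000: CF_t = 19.500000, DF = 0.808613, PV = 15.767944
  t = 6.0000: CF_t = 19.500000, DF = 0.793146, PV = 15.466351
  t = 6.5000: CF_t = 19.500000, DF = 0.777976, PV = 15.170525
  t = 7.0000: CF_t = 19.500000, DF = 0.763095, PV = 14.880358
  t = 7.5000: CF_t = 19.500000, DF = 0.748500, PV = 14.595741
  t = 8.0000: CF_t = 19.500000, DF = 0.734183, PV = 14.316568
  t = 8.5000: CF_t = 19.500000, DF = 0.720140, PV = 14.042735
  t = 9.0000: CF_t = 19.500000, DF = 0.706366, PV = 13.774139
  t = 9.5000: CF_t = 19.500000, DF = 0.692855, PV = 13.510681
  t = 10.0000: CF_t = 1019.500000, DF = 0.679603, PV = 692.855435
Price P = sum_t PV_t = 1000.000000
Macaulay numerator sum_t t * PV_t:
  t * PV_t at t = 0.5000: 9.563512
  t * PV_t at t = 1.0000: 18.761180
  t * PV_t at t = 1.5000: 27.603502
  t * PV_t at t = 2.0000: 36.100705
  t * PV_t at t = 2.5000: 44.262758
  t * PV_t at t = 3.0000: 52.099372
  t * PV_t at t = 3.5000: 59.620010
  t * PV_t at t = 4.0000: 66.833893
  t * PV_t at t = 4.5000: 73.750005
  t * PV_t at t = 5.0000: 80.377097
  t * PV_t at t = 5.5000: 86.723694
  t * PV_t at t = 6.0000: 92.798103
  t * PV_t at t = 6.5000: 98.608415
  t * PV_t at t = 7.0000: 104.162508
  t * PV_t at t = 7.5000: 109.468060
  t * PV_t at t = 8.0000: 114.532546
  t * PV_t at t = 8.5000: 119.363247
  t * PV_t at t = 9.0000: 123.967253
  t * PV_t at t = 9.5000: 128.351469
  t * PV_t at t = 10.0000: 6928.554346
Macaulay duration D = (sum_t t * PV_t) / P = 8375.501677 / 1000.000000 = 8.375502


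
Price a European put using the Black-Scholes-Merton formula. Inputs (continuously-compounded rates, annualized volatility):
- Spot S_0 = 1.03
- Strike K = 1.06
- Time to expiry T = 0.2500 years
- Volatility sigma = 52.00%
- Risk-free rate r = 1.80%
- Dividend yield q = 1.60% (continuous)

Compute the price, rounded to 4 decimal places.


Answer: Price = 0.1229

Derivation:
d1 = (ln(S/K) + (r - q + 0.5*sigma^2) * T) / (sigma * sqrt(T)) = 0.02149959
d2 = d1 - sigma * sqrt(T) = -0.23850041
exp(-rT) = 0.99551011; exp(-qT) = 0.99600799
P = K * exp(-rT) * N(-d2) - S_0 * exp(-qT) * N(-d1)
N(-d1) = 0.49142356; N(-d2) = 0.59425350
P = 1.0600 * 0.99551011 * 0.59425350 - 1.0300 * 0.99600799 * 0.49142356 = 0.1229


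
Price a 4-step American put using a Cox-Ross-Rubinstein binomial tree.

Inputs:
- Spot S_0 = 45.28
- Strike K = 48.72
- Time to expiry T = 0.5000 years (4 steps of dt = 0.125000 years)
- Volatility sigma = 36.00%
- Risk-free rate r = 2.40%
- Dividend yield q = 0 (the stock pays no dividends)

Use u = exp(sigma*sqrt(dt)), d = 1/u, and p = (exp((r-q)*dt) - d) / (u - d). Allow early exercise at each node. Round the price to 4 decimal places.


dt = T/N = 0.125000
u = exp(sigma*sqrt(dt)) = 1.135734; d = 1/u = 0.880488
p = (exp((r-q)*dt) - d) / (u - d) = 0.479994
Discount per step: exp(-r*dt) = 0.997004
Stock lattice S(k, i) with i counting down-moves:
  k=0: S(0,0) = 45.2800
  k=1: S(1,0) = 51.4260; S(1,1) = 39.8685
  k=2: S(2,0) = 58.4063; S(2,1) = 45.2800; S(2,2) = 35.1037
  k=3: S(3,0) = 66.3340; S(3,1) = 51.4260; S(3,2) = 39.8685; S(3,3) = 30.9084
  k=4: S(4,0) = 75.3378; S(4,1) = 58.4063; S(4,2) = 45.2800; S(4,3) = 35.1037; S(4,4) = 27.2145
Terminal payoffs V(N, i) = max(K - S_T, 0):
  V(4,0) = 0.000000; V(4,1) = 0.000000; V(4,2) = 3.440000; V(4,3) = 13.616284; V(4,4) = 21.505537
Backward induction: V(k, i) = exp(-r*dt) * [p * V(k+1, i) + (1-p) * V(k+1, i+1)]; then take max(V_cont, immediate exercise) for American.
  V(3,0) = exp(-r*dt) * [p*0.000000 + (1-p)*0.000000] = 0.000000; exercise = 0.000000; V(3,0) = max -> 0.000000
  V(3,1) = exp(-r*dt) * [p*0.000000 + (1-p)*3.440000] = 1.783462; exercise = 0.000000; V(3,1) = max -> 1.783462
  V(3,2) = exp(-r*dt) * [p*3.440000 + (1-p)*13.616284] = 8.705572; exercise = 8.851513; V(3,2) = max -> 8.851513
  V(3,3) = exp(-r*dt) * [p*13.616284 + (1-p)*21.505537] = 17.665666; exercise = 17.811607; V(3,3) = max -> 17.811607
  V(2,0) = exp(-r*dt) * [p*0.000000 + (1-p)*1.783462] = 0.924633; exercise = 0.000000; V(2,0) = max -> 0.924633
  V(2,1) = exp(-r*dt) * [p*1.783462 + (1-p)*8.851513] = 5.442538; exercise = 3.440000; V(2,1) = max -> 5.442538
  V(2,2) = exp(-r*dt) * [p*8.851513 + (1-p)*17.811607] = 13.470343; exercise = 13.616284; V(2,2) = max -> 13.616284
  V(1,0) = exp(-r*dt) * [p*0.924633 + (1-p)*5.442538] = 3.264163; exercise = 0.000000; V(1,0) = max -> 3.264163
  V(1,1) = exp(-r*dt) * [p*5.442538 + (1-p)*13.616284] = 9.663899; exercise = 8.851513; V(1,1) = max -> 9.663899
  V(0,0) = exp(-r*dt) * [p*3.264163 + (1-p)*9.663899] = 6.572317; exercise = 3.440000; V(0,0) = max -> 6.572317

Answer: Price = V(0,0) = 6.5723


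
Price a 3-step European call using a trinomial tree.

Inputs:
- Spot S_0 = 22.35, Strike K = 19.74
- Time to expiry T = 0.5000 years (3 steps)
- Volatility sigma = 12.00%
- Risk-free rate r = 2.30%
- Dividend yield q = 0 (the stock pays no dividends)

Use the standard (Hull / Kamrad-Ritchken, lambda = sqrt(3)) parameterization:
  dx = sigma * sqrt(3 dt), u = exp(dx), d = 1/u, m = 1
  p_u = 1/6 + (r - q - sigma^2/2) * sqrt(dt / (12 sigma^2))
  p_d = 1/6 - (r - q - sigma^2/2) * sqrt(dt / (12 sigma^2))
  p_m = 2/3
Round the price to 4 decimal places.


dt = T/N = 0.166667; dx = sigma*sqrt(3*dt) = 0.084853
u = exp(dx) = 1.088557; d = 1/u = 0.918647
p_u = 0.182184, p_m = 0.666667, p_d = 0.151150
Discount per step: exp(-r*dt) = 0.996174
Stock lattice S(k, j) with j the centered position index:
  k=0: S(0,+0) = 22.3500
  k=1: S(1,-1) = 20.5318; S(1,+0) = 22.3500; S(1,+1) = 24.3292
  k=2: S(2,-2) = 18.8615; S(2,-1) = 20.5318; S(2,+0) = 22.3500; S(2,+1) = 24.3292; S(2,+2) = 26.4838
  k=3: S(3,-3) = 17.3270; S(3,-2) = 18.8615; S(3,-1) = 20.5318; S(3,+0) = 22.3500; S(3,+1) = 24.3292; S(3,+2) = 26.4838; S(3,+3) = 28.8291
Terminal payoffs V(N, j) = max(S_T - K, 0):
  V(3,-3) = 0.000000; V(3,-2) = 0.000000; V(3,-1) = 0.791771; V(3,+0) = 2.610000; V(3,+1) = 4.589245; V(3,+2) = 6.743766; V(3,+3) = 9.089085
Backward induction: V(k, j) = exp(-r*dt) * [p_u * V(k+1, j+1) + p_m * V(k+1, j) + p_d * V(k+1, j-1)]
  V(2,-2) = exp(-r*dt) * [p_u*0.791771 + p_m*0.000000 + p_d*0.000000] = 0.143696
  V(2,-1) = exp(-r*dt) * [p_u*2.610000 + p_m*0.791771 + p_d*0.000000] = 0.999508
  V(2,+0) = exp(-r*dt) * [p_u*4.589245 + p_m*2.610000 + p_d*0.791771] = 2.685448
  V(2,+1) = exp(-r*dt) * [p_u*6.743766 + p_m*4.589245 + p_d*2.610000] = 4.664686
  V(2,+2) = exp(-r*dt) * [p_u*9.089085 + p_m*6.743766 + p_d*4.589245] = 6.819200
  V(1,-1) = exp(-r*dt) * [p_u*2.685448 + p_m*0.999508 + p_d*0.143696] = 1.172799
  V(1,+0) = exp(-r*dt) * [p_u*4.664686 + p_m*2.685448 + p_d*0.999508] = 2.780525
  V(1,+1) = exp(-r*dt) * [p_u*6.819200 + p_m*4.664686 + p_d*2.685448] = 4.739838
  V(0,+0) = exp(-r*dt) * [p_u*4.739838 + p_m*2.780525 + p_d*1.172799] = 2.883398

Answer: Price = V(0,0) = 2.8834
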